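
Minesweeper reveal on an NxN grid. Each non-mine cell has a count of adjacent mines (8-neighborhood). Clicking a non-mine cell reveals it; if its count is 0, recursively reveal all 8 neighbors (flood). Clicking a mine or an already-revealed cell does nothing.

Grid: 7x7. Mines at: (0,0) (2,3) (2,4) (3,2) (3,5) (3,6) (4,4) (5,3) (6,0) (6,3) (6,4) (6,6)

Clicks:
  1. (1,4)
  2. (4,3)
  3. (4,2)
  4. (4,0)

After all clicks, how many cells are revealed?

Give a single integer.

Answer: 13

Derivation:
Click 1 (1,4) count=2: revealed 1 new [(1,4)] -> total=1
Click 2 (4,3) count=3: revealed 1 new [(4,3)] -> total=2
Click 3 (4,2) count=2: revealed 1 new [(4,2)] -> total=3
Click 4 (4,0) count=0: revealed 10 new [(1,0) (1,1) (2,0) (2,1) (3,0) (3,1) (4,0) (4,1) (5,0) (5,1)] -> total=13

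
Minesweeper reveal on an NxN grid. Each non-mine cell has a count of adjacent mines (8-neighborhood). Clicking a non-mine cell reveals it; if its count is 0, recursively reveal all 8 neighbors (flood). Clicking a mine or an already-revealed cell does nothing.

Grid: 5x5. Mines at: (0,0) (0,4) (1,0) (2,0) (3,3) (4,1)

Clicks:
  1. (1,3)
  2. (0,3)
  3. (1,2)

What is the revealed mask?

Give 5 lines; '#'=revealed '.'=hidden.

Answer: .###.
.###.
.###.
.....
.....

Derivation:
Click 1 (1,3) count=1: revealed 1 new [(1,3)] -> total=1
Click 2 (0,3) count=1: revealed 1 new [(0,3)] -> total=2
Click 3 (1,2) count=0: revealed 7 new [(0,1) (0,2) (1,1) (1,2) (2,1) (2,2) (2,3)] -> total=9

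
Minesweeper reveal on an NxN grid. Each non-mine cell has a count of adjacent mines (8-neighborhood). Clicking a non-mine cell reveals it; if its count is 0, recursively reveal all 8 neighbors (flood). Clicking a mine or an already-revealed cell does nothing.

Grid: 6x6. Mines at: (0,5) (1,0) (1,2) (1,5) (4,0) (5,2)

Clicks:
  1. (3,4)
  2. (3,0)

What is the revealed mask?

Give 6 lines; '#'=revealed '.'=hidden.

Click 1 (3,4) count=0: revealed 18 new [(2,1) (2,2) (2,3) (2,4) (2,5) (3,1) (3,2) (3,3) (3,4) (3,5) (4,1) (4,2) (4,3) (4,4) (4,5) (5,3) (5,4) (5,5)] -> total=18
Click 2 (3,0) count=1: revealed 1 new [(3,0)] -> total=19

Answer: ......
......
.#####
######
.#####
...###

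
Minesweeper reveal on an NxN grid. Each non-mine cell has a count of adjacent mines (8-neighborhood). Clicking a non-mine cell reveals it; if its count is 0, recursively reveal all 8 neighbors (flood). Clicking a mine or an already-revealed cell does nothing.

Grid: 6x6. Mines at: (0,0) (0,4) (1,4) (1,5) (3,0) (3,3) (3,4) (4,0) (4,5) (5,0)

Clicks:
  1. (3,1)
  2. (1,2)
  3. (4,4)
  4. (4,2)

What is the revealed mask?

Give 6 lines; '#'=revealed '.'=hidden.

Click 1 (3,1) count=2: revealed 1 new [(3,1)] -> total=1
Click 2 (1,2) count=0: revealed 9 new [(0,1) (0,2) (0,3) (1,1) (1,2) (1,3) (2,1) (2,2) (2,3)] -> total=10
Click 3 (4,4) count=3: revealed 1 new [(4,4)] -> total=11
Click 4 (4,2) count=1: revealed 1 new [(4,2)] -> total=12

Answer: .###..
.###..
.###..
.#....
..#.#.
......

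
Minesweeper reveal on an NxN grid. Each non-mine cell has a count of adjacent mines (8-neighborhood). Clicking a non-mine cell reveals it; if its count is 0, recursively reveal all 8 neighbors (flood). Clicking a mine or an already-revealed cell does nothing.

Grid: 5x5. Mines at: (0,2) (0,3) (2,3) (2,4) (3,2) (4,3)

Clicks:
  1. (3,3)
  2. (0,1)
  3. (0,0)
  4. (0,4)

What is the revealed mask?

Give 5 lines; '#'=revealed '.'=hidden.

Answer: ##..#
##...
##...
##.#.
##...

Derivation:
Click 1 (3,3) count=4: revealed 1 new [(3,3)] -> total=1
Click 2 (0,1) count=1: revealed 1 new [(0,1)] -> total=2
Click 3 (0,0) count=0: revealed 9 new [(0,0) (1,0) (1,1) (2,0) (2,1) (3,0) (3,1) (4,0) (4,1)] -> total=11
Click 4 (0,4) count=1: revealed 1 new [(0,4)] -> total=12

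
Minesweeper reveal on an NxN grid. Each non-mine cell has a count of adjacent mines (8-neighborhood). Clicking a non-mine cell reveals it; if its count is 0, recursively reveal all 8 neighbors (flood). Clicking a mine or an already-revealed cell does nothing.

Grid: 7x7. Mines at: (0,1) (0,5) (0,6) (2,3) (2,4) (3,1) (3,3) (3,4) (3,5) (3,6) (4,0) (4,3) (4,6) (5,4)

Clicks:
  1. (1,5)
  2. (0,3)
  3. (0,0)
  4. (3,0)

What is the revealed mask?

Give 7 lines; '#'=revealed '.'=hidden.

Click 1 (1,5) count=3: revealed 1 new [(1,5)] -> total=1
Click 2 (0,3) count=0: revealed 6 new [(0,2) (0,3) (0,4) (1,2) (1,3) (1,4)] -> total=7
Click 3 (0,0) count=1: revealed 1 new [(0,0)] -> total=8
Click 4 (3,0) count=2: revealed 1 new [(3,0)] -> total=9

Answer: #.###..
..####.
.......
#......
.......
.......
.......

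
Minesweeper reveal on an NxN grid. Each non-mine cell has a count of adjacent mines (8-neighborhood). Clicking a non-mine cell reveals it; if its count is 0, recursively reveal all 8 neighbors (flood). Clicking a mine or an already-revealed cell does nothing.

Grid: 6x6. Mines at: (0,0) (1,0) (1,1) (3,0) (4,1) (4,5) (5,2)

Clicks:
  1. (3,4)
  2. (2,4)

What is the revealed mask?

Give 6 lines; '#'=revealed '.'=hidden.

Click 1 (3,4) count=1: revealed 1 new [(3,4)] -> total=1
Click 2 (2,4) count=0: revealed 18 new [(0,2) (0,3) (0,4) (0,5) (1,2) (1,3) (1,4) (1,5) (2,2) (2,3) (2,4) (2,5) (3,2) (3,3) (3,5) (4,2) (4,3) (4,4)] -> total=19

Answer: ..####
..####
..####
..####
..###.
......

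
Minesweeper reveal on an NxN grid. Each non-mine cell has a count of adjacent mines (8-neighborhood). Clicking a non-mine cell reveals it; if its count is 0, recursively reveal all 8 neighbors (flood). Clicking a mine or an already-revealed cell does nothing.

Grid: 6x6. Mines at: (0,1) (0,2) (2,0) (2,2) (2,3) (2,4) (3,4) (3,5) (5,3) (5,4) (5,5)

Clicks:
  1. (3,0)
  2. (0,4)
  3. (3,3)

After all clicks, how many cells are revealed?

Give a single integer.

Answer: 8

Derivation:
Click 1 (3,0) count=1: revealed 1 new [(3,0)] -> total=1
Click 2 (0,4) count=0: revealed 6 new [(0,3) (0,4) (0,5) (1,3) (1,4) (1,5)] -> total=7
Click 3 (3,3) count=4: revealed 1 new [(3,3)] -> total=8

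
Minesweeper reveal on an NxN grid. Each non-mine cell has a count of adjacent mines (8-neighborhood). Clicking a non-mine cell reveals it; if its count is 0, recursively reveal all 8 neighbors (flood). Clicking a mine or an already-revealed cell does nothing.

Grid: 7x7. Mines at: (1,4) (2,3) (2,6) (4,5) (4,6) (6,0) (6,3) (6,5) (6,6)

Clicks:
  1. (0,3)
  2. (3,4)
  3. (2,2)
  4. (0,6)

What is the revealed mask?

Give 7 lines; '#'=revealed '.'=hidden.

Click 1 (0,3) count=1: revealed 1 new [(0,3)] -> total=1
Click 2 (3,4) count=2: revealed 1 new [(3,4)] -> total=2
Click 3 (2,2) count=1: revealed 1 new [(2,2)] -> total=3
Click 4 (0,6) count=0: revealed 4 new [(0,5) (0,6) (1,5) (1,6)] -> total=7

Answer: ...#.##
.....##
..#....
....#..
.......
.......
.......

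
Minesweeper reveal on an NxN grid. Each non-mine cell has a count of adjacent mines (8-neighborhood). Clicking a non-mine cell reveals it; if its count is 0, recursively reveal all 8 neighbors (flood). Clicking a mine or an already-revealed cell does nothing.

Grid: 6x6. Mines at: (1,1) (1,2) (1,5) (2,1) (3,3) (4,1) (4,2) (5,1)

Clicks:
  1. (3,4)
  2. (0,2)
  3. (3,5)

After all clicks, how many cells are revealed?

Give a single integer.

Click 1 (3,4) count=1: revealed 1 new [(3,4)] -> total=1
Click 2 (0,2) count=2: revealed 1 new [(0,2)] -> total=2
Click 3 (3,5) count=0: revealed 9 new [(2,4) (2,5) (3,5) (4,3) (4,4) (4,5) (5,3) (5,4) (5,5)] -> total=11

Answer: 11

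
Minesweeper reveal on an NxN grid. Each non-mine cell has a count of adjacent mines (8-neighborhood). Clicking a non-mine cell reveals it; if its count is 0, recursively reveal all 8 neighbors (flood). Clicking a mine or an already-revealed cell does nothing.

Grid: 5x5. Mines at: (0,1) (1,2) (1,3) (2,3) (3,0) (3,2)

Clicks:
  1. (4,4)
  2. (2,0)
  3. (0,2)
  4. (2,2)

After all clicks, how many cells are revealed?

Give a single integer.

Click 1 (4,4) count=0: revealed 4 new [(3,3) (3,4) (4,3) (4,4)] -> total=4
Click 2 (2,0) count=1: revealed 1 new [(2,0)] -> total=5
Click 3 (0,2) count=3: revealed 1 new [(0,2)] -> total=6
Click 4 (2,2) count=4: revealed 1 new [(2,2)] -> total=7

Answer: 7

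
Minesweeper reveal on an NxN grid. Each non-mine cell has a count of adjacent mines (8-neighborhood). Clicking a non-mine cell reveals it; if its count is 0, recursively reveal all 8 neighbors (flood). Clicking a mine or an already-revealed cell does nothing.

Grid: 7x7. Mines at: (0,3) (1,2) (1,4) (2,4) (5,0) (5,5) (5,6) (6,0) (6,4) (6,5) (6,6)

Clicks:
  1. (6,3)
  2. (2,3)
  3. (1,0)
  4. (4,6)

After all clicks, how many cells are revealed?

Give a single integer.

Click 1 (6,3) count=1: revealed 1 new [(6,3)] -> total=1
Click 2 (2,3) count=3: revealed 1 new [(2,3)] -> total=2
Click 3 (1,0) count=0: revealed 23 new [(0,0) (0,1) (1,0) (1,1) (2,0) (2,1) (2,2) (3,0) (3,1) (3,2) (3,3) (3,4) (4,0) (4,1) (4,2) (4,3) (4,4) (5,1) (5,2) (5,3) (5,4) (6,1) (6,2)] -> total=25
Click 4 (4,6) count=2: revealed 1 new [(4,6)] -> total=26

Answer: 26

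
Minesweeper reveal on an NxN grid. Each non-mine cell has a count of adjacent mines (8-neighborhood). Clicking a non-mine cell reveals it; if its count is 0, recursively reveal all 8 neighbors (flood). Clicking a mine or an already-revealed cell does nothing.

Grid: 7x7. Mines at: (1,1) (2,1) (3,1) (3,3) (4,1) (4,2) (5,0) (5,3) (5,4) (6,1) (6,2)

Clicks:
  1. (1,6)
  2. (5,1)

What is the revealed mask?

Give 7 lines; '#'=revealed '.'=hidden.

Click 1 (1,6) count=0: revealed 25 new [(0,2) (0,3) (0,4) (0,5) (0,6) (1,2) (1,3) (1,4) (1,5) (1,6) (2,2) (2,3) (2,4) (2,5) (2,6) (3,4) (3,5) (3,6) (4,4) (4,5) (4,6) (5,5) (5,6) (6,5) (6,6)] -> total=25
Click 2 (5,1) count=5: revealed 1 new [(5,1)] -> total=26

Answer: ..#####
..#####
..#####
....###
....###
.#...##
.....##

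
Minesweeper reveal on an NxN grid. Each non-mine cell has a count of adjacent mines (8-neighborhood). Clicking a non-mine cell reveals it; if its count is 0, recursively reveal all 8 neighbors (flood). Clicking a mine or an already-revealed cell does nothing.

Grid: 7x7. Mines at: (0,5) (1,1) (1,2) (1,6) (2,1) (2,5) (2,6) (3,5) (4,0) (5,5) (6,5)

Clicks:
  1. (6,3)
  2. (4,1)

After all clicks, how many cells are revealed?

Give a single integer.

Click 1 (6,3) count=0: revealed 21 new [(2,2) (2,3) (2,4) (3,1) (3,2) (3,3) (3,4) (4,1) (4,2) (4,3) (4,4) (5,0) (5,1) (5,2) (5,3) (5,4) (6,0) (6,1) (6,2) (6,3) (6,4)] -> total=21
Click 2 (4,1) count=1: revealed 0 new [(none)] -> total=21

Answer: 21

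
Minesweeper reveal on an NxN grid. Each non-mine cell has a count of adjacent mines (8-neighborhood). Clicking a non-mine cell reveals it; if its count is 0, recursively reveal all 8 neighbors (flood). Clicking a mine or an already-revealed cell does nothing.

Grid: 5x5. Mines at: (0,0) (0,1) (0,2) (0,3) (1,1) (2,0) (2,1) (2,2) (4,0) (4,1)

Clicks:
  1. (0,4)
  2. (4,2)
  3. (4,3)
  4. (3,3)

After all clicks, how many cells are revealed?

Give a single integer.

Click 1 (0,4) count=1: revealed 1 new [(0,4)] -> total=1
Click 2 (4,2) count=1: revealed 1 new [(4,2)] -> total=2
Click 3 (4,3) count=0: revealed 9 new [(1,3) (1,4) (2,3) (2,4) (3,2) (3,3) (3,4) (4,3) (4,4)] -> total=11
Click 4 (3,3) count=1: revealed 0 new [(none)] -> total=11

Answer: 11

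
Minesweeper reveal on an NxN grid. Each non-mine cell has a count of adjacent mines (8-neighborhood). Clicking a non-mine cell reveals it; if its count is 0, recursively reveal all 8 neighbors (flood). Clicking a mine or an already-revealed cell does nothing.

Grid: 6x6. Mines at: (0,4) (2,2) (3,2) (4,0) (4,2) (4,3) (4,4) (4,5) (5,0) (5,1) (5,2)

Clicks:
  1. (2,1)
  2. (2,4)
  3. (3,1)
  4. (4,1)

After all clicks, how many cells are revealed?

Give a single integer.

Answer: 12

Derivation:
Click 1 (2,1) count=2: revealed 1 new [(2,1)] -> total=1
Click 2 (2,4) count=0: revealed 9 new [(1,3) (1,4) (1,5) (2,3) (2,4) (2,5) (3,3) (3,4) (3,5)] -> total=10
Click 3 (3,1) count=4: revealed 1 new [(3,1)] -> total=11
Click 4 (4,1) count=6: revealed 1 new [(4,1)] -> total=12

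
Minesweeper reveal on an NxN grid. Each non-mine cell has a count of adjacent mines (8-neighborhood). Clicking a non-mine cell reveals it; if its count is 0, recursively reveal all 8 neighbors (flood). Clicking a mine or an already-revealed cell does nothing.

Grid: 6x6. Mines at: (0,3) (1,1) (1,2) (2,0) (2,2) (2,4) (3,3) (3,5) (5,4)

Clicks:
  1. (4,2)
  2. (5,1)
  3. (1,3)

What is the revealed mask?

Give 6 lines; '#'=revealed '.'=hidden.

Click 1 (4,2) count=1: revealed 1 new [(4,2)] -> total=1
Click 2 (5,1) count=0: revealed 10 new [(3,0) (3,1) (3,2) (4,0) (4,1) (4,3) (5,0) (5,1) (5,2) (5,3)] -> total=11
Click 3 (1,3) count=4: revealed 1 new [(1,3)] -> total=12

Answer: ......
...#..
......
###...
####..
####..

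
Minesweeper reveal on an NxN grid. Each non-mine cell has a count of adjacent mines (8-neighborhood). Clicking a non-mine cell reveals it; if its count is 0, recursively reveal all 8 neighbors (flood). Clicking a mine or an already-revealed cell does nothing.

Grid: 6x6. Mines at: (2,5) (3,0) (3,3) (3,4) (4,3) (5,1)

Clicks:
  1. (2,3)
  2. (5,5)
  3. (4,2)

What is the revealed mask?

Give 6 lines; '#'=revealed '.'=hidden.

Click 1 (2,3) count=2: revealed 1 new [(2,3)] -> total=1
Click 2 (5,5) count=0: revealed 4 new [(4,4) (4,5) (5,4) (5,5)] -> total=5
Click 3 (4,2) count=3: revealed 1 new [(4,2)] -> total=6

Answer: ......
......
...#..
......
..#.##
....##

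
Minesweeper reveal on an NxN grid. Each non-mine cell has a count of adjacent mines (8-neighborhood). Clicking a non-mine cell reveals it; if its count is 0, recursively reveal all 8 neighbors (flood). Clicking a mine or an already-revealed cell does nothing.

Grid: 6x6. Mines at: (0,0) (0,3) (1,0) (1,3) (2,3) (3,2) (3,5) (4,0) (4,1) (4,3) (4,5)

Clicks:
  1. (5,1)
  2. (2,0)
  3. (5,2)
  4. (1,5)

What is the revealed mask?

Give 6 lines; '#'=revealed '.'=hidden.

Click 1 (5,1) count=2: revealed 1 new [(5,1)] -> total=1
Click 2 (2,0) count=1: revealed 1 new [(2,0)] -> total=2
Click 3 (5,2) count=2: revealed 1 new [(5,2)] -> total=3
Click 4 (1,5) count=0: revealed 6 new [(0,4) (0,5) (1,4) (1,5) (2,4) (2,5)] -> total=9

Answer: ....##
....##
#...##
......
......
.##...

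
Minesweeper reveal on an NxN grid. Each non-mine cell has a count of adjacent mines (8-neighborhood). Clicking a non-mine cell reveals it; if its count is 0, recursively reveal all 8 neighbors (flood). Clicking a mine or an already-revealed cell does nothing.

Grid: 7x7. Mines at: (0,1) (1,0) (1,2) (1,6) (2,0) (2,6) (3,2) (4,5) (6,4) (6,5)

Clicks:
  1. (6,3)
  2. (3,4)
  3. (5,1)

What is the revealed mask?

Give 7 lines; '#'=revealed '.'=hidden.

Answer: .......
.......
.......
##..#..
####...
####...
####...

Derivation:
Click 1 (6,3) count=1: revealed 1 new [(6,3)] -> total=1
Click 2 (3,4) count=1: revealed 1 new [(3,4)] -> total=2
Click 3 (5,1) count=0: revealed 13 new [(3,0) (3,1) (4,0) (4,1) (4,2) (4,3) (5,0) (5,1) (5,2) (5,3) (6,0) (6,1) (6,2)] -> total=15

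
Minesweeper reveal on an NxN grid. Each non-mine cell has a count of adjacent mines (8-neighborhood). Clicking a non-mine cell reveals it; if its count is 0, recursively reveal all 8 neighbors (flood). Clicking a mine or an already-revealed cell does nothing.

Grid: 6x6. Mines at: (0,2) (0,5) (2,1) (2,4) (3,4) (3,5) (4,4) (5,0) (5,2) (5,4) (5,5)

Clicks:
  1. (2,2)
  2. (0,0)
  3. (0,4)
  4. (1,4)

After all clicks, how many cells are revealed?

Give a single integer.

Click 1 (2,2) count=1: revealed 1 new [(2,2)] -> total=1
Click 2 (0,0) count=0: revealed 4 new [(0,0) (0,1) (1,0) (1,1)] -> total=5
Click 3 (0,4) count=1: revealed 1 new [(0,4)] -> total=6
Click 4 (1,4) count=2: revealed 1 new [(1,4)] -> total=7

Answer: 7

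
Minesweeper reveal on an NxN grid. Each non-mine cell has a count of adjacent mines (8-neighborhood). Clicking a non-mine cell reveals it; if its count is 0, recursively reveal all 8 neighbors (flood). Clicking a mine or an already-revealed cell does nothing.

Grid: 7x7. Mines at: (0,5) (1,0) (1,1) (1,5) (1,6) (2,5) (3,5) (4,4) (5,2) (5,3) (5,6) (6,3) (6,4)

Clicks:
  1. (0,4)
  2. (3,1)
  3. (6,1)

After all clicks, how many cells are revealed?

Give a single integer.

Answer: 24

Derivation:
Click 1 (0,4) count=2: revealed 1 new [(0,4)] -> total=1
Click 2 (3,1) count=0: revealed 23 new [(0,2) (0,3) (1,2) (1,3) (1,4) (2,0) (2,1) (2,2) (2,3) (2,4) (3,0) (3,1) (3,2) (3,3) (3,4) (4,0) (4,1) (4,2) (4,3) (5,0) (5,1) (6,0) (6,1)] -> total=24
Click 3 (6,1) count=1: revealed 0 new [(none)] -> total=24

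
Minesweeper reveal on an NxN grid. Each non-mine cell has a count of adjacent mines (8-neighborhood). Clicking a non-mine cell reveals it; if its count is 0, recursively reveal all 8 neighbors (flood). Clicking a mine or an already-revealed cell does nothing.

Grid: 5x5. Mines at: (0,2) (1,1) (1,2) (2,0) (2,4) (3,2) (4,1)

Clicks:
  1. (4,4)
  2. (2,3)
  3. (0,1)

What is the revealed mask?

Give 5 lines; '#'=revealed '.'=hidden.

Click 1 (4,4) count=0: revealed 4 new [(3,3) (3,4) (4,3) (4,4)] -> total=4
Click 2 (2,3) count=3: revealed 1 new [(2,3)] -> total=5
Click 3 (0,1) count=3: revealed 1 new [(0,1)] -> total=6

Answer: .#...
.....
...#.
...##
...##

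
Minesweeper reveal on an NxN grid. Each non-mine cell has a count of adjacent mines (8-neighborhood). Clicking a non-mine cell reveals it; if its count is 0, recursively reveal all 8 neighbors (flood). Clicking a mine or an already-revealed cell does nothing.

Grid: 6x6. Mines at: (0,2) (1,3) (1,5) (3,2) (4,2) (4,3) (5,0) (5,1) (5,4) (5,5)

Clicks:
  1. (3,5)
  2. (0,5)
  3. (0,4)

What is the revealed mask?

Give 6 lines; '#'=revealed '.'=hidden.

Click 1 (3,5) count=0: revealed 6 new [(2,4) (2,5) (3,4) (3,5) (4,4) (4,5)] -> total=6
Click 2 (0,5) count=1: revealed 1 new [(0,5)] -> total=7
Click 3 (0,4) count=2: revealed 1 new [(0,4)] -> total=8

Answer: ....##
......
....##
....##
....##
......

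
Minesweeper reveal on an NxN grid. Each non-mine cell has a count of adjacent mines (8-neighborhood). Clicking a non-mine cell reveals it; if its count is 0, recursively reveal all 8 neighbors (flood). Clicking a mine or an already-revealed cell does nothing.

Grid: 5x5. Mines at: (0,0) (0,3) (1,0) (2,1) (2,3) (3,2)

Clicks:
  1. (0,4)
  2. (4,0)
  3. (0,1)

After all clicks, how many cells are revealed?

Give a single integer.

Click 1 (0,4) count=1: revealed 1 new [(0,4)] -> total=1
Click 2 (4,0) count=0: revealed 4 new [(3,0) (3,1) (4,0) (4,1)] -> total=5
Click 3 (0,1) count=2: revealed 1 new [(0,1)] -> total=6

Answer: 6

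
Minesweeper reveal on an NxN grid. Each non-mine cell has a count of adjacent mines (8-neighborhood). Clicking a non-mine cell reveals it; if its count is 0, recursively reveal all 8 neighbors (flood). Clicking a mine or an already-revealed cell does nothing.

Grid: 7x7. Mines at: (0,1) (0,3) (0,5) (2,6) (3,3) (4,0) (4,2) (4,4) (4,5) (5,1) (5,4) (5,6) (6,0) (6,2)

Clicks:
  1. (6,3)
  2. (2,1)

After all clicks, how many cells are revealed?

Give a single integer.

Answer: 10

Derivation:
Click 1 (6,3) count=2: revealed 1 new [(6,3)] -> total=1
Click 2 (2,1) count=0: revealed 9 new [(1,0) (1,1) (1,2) (2,0) (2,1) (2,2) (3,0) (3,1) (3,2)] -> total=10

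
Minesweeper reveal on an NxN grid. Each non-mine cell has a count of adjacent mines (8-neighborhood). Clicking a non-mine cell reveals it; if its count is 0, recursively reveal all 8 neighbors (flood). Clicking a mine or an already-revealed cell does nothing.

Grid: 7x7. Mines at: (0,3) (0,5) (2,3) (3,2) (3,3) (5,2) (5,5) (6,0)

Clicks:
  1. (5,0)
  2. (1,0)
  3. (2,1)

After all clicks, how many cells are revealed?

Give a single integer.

Answer: 15

Derivation:
Click 1 (5,0) count=1: revealed 1 new [(5,0)] -> total=1
Click 2 (1,0) count=0: revealed 14 new [(0,0) (0,1) (0,2) (1,0) (1,1) (1,2) (2,0) (2,1) (2,2) (3,0) (3,1) (4,0) (4,1) (5,1)] -> total=15
Click 3 (2,1) count=1: revealed 0 new [(none)] -> total=15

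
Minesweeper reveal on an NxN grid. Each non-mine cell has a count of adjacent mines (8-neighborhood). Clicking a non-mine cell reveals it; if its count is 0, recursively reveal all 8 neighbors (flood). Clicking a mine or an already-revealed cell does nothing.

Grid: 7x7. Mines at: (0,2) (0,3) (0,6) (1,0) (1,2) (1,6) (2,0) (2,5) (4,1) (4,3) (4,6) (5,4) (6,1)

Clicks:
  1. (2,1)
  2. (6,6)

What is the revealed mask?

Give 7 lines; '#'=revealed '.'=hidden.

Answer: .......
.......
.#.....
.......
.......
.....##
.....##

Derivation:
Click 1 (2,1) count=3: revealed 1 new [(2,1)] -> total=1
Click 2 (6,6) count=0: revealed 4 new [(5,5) (5,6) (6,5) (6,6)] -> total=5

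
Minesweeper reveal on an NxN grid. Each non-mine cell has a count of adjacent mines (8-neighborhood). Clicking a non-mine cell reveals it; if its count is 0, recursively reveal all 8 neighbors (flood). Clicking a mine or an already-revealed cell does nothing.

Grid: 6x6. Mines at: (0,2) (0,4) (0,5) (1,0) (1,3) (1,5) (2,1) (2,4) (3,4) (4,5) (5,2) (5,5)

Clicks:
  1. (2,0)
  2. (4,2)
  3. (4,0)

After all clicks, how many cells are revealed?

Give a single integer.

Click 1 (2,0) count=2: revealed 1 new [(2,0)] -> total=1
Click 2 (4,2) count=1: revealed 1 new [(4,2)] -> total=2
Click 3 (4,0) count=0: revealed 6 new [(3,0) (3,1) (4,0) (4,1) (5,0) (5,1)] -> total=8

Answer: 8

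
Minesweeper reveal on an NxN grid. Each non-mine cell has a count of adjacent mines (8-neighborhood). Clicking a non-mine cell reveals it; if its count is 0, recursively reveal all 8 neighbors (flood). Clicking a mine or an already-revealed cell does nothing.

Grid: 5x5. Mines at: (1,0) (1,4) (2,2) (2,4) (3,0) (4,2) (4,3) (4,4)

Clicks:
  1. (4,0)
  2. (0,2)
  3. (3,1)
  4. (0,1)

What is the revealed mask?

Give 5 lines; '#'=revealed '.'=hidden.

Answer: .###.
.###.
.....
.#...
#....

Derivation:
Click 1 (4,0) count=1: revealed 1 new [(4,0)] -> total=1
Click 2 (0,2) count=0: revealed 6 new [(0,1) (0,2) (0,3) (1,1) (1,2) (1,3)] -> total=7
Click 3 (3,1) count=3: revealed 1 new [(3,1)] -> total=8
Click 4 (0,1) count=1: revealed 0 new [(none)] -> total=8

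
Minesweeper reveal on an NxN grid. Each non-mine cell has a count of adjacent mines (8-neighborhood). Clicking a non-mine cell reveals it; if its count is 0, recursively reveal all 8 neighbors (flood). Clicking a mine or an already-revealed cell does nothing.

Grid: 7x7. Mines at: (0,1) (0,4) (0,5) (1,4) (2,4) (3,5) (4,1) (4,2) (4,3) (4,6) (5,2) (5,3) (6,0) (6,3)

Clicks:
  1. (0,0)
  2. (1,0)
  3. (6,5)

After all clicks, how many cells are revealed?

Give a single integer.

Answer: 8

Derivation:
Click 1 (0,0) count=1: revealed 1 new [(0,0)] -> total=1
Click 2 (1,0) count=1: revealed 1 new [(1,0)] -> total=2
Click 3 (6,5) count=0: revealed 6 new [(5,4) (5,5) (5,6) (6,4) (6,5) (6,6)] -> total=8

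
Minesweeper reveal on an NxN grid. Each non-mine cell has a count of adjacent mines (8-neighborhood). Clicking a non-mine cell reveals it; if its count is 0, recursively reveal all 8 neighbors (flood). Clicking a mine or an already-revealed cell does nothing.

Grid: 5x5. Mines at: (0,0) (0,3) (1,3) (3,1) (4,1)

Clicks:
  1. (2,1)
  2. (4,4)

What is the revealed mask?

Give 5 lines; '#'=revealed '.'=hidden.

Answer: .....
.....
.####
..###
..###

Derivation:
Click 1 (2,1) count=1: revealed 1 new [(2,1)] -> total=1
Click 2 (4,4) count=0: revealed 9 new [(2,2) (2,3) (2,4) (3,2) (3,3) (3,4) (4,2) (4,3) (4,4)] -> total=10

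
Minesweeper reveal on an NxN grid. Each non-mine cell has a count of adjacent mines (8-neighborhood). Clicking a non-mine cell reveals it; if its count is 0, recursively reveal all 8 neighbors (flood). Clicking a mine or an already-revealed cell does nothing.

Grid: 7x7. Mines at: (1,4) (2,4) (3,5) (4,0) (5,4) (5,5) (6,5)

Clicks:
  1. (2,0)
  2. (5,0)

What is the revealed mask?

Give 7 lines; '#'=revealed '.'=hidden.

Click 1 (2,0) count=0: revealed 27 new [(0,0) (0,1) (0,2) (0,3) (1,0) (1,1) (1,2) (1,3) (2,0) (2,1) (2,2) (2,3) (3,0) (3,1) (3,2) (3,3) (4,1) (4,2) (4,3) (5,0) (5,1) (5,2) (5,3) (6,0) (6,1) (6,2) (6,3)] -> total=27
Click 2 (5,0) count=1: revealed 0 new [(none)] -> total=27

Answer: ####...
####...
####...
####...
.###...
####...
####...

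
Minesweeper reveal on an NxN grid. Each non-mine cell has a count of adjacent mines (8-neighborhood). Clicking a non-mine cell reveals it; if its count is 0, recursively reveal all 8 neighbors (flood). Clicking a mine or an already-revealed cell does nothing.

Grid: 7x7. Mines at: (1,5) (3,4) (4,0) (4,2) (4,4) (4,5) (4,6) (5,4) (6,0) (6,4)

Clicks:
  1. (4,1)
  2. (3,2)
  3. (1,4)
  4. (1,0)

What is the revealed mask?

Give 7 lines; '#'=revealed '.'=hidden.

Click 1 (4,1) count=2: revealed 1 new [(4,1)] -> total=1
Click 2 (3,2) count=1: revealed 1 new [(3,2)] -> total=2
Click 3 (1,4) count=1: revealed 1 new [(1,4)] -> total=3
Click 4 (1,0) count=0: revealed 17 new [(0,0) (0,1) (0,2) (0,3) (0,4) (1,0) (1,1) (1,2) (1,3) (2,0) (2,1) (2,2) (2,3) (2,4) (3,0) (3,1) (3,3)] -> total=20

Answer: #####..
#####..
#####..
####...
.#.....
.......
.......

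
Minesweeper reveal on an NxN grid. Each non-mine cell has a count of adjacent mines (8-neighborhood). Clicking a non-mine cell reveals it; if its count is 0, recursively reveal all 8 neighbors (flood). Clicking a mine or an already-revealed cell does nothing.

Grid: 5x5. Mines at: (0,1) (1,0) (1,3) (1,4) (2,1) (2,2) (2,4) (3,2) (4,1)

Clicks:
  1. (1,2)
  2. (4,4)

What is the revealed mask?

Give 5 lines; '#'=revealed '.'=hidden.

Click 1 (1,2) count=4: revealed 1 new [(1,2)] -> total=1
Click 2 (4,4) count=0: revealed 4 new [(3,3) (3,4) (4,3) (4,4)] -> total=5

Answer: .....
..#..
.....
...##
...##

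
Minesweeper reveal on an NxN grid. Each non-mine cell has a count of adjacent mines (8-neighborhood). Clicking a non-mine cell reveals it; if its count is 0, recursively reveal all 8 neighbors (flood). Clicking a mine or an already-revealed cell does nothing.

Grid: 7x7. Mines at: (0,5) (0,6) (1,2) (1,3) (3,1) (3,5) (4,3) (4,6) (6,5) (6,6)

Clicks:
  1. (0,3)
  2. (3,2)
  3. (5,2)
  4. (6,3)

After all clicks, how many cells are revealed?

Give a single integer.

Click 1 (0,3) count=2: revealed 1 new [(0,3)] -> total=1
Click 2 (3,2) count=2: revealed 1 new [(3,2)] -> total=2
Click 3 (5,2) count=1: revealed 1 new [(5,2)] -> total=3
Click 4 (6,3) count=0: revealed 12 new [(4,0) (4,1) (4,2) (5,0) (5,1) (5,3) (5,4) (6,0) (6,1) (6,2) (6,3) (6,4)] -> total=15

Answer: 15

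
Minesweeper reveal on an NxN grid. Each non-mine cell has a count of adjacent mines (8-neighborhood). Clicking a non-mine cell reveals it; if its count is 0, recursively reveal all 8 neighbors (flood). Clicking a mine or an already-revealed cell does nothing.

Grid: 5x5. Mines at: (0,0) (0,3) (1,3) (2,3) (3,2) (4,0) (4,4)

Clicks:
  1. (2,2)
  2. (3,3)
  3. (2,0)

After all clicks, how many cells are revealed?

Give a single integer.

Click 1 (2,2) count=3: revealed 1 new [(2,2)] -> total=1
Click 2 (3,3) count=3: revealed 1 new [(3,3)] -> total=2
Click 3 (2,0) count=0: revealed 6 new [(1,0) (1,1) (2,0) (2,1) (3,0) (3,1)] -> total=8

Answer: 8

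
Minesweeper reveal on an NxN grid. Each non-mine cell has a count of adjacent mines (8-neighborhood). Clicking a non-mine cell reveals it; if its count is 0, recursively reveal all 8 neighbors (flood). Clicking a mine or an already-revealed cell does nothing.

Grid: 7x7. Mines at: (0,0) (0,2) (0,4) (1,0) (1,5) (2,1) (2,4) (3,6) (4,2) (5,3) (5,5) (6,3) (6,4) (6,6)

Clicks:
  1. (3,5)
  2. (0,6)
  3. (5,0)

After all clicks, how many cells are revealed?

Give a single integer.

Click 1 (3,5) count=2: revealed 1 new [(3,5)] -> total=1
Click 2 (0,6) count=1: revealed 1 new [(0,6)] -> total=2
Click 3 (5,0) count=0: revealed 10 new [(3,0) (3,1) (4,0) (4,1) (5,0) (5,1) (5,2) (6,0) (6,1) (6,2)] -> total=12

Answer: 12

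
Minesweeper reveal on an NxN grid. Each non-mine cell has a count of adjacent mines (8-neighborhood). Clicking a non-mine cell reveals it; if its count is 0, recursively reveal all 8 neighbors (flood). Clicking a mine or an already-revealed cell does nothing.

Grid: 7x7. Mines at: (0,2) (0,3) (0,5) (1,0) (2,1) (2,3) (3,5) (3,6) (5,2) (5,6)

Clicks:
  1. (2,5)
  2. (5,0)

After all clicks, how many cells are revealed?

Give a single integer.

Answer: 9

Derivation:
Click 1 (2,5) count=2: revealed 1 new [(2,5)] -> total=1
Click 2 (5,0) count=0: revealed 8 new [(3,0) (3,1) (4,0) (4,1) (5,0) (5,1) (6,0) (6,1)] -> total=9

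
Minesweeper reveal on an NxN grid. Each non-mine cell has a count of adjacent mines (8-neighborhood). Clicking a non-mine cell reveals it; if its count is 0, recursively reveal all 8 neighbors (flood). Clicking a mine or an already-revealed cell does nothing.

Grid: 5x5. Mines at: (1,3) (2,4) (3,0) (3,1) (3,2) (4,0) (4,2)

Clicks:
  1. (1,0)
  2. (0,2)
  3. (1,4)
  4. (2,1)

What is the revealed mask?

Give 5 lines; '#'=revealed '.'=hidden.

Click 1 (1,0) count=0: revealed 9 new [(0,0) (0,1) (0,2) (1,0) (1,1) (1,2) (2,0) (2,1) (2,2)] -> total=9
Click 2 (0,2) count=1: revealed 0 new [(none)] -> total=9
Click 3 (1,4) count=2: revealed 1 new [(1,4)] -> total=10
Click 4 (2,1) count=3: revealed 0 new [(none)] -> total=10

Answer: ###..
###.#
###..
.....
.....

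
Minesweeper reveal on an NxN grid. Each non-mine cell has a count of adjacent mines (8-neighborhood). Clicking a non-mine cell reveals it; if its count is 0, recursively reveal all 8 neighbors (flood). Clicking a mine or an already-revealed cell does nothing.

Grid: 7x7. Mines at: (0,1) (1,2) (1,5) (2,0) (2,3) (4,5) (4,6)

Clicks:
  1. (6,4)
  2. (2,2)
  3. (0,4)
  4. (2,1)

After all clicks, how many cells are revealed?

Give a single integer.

Answer: 27

Derivation:
Click 1 (6,4) count=0: revealed 24 new [(3,0) (3,1) (3,2) (3,3) (3,4) (4,0) (4,1) (4,2) (4,3) (4,4) (5,0) (5,1) (5,2) (5,3) (5,4) (5,5) (5,6) (6,0) (6,1) (6,2) (6,3) (6,4) (6,5) (6,6)] -> total=24
Click 2 (2,2) count=2: revealed 1 new [(2,2)] -> total=25
Click 3 (0,4) count=1: revealed 1 new [(0,4)] -> total=26
Click 4 (2,1) count=2: revealed 1 new [(2,1)] -> total=27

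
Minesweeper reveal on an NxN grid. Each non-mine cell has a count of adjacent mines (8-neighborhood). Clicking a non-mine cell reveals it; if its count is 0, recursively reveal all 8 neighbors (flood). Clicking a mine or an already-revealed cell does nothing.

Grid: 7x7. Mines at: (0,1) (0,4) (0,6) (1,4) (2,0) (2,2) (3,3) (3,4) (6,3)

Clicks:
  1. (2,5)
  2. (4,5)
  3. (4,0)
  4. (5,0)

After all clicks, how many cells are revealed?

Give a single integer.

Answer: 14

Derivation:
Click 1 (2,5) count=2: revealed 1 new [(2,5)] -> total=1
Click 2 (4,5) count=1: revealed 1 new [(4,5)] -> total=2
Click 3 (4,0) count=0: revealed 12 new [(3,0) (3,1) (3,2) (4,0) (4,1) (4,2) (5,0) (5,1) (5,2) (6,0) (6,1) (6,2)] -> total=14
Click 4 (5,0) count=0: revealed 0 new [(none)] -> total=14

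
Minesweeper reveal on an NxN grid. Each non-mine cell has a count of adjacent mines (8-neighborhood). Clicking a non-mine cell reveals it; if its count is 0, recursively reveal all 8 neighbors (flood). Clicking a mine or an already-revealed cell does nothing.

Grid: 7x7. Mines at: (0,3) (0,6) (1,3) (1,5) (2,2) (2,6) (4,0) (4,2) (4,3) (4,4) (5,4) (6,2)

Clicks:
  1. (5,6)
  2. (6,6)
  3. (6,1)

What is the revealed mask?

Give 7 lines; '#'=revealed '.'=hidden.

Click 1 (5,6) count=0: revealed 8 new [(3,5) (3,6) (4,5) (4,6) (5,5) (5,6) (6,5) (6,6)] -> total=8
Click 2 (6,6) count=0: revealed 0 new [(none)] -> total=8
Click 3 (6,1) count=1: revealed 1 new [(6,1)] -> total=9

Answer: .......
.......
.......
.....##
.....##
.....##
.#...##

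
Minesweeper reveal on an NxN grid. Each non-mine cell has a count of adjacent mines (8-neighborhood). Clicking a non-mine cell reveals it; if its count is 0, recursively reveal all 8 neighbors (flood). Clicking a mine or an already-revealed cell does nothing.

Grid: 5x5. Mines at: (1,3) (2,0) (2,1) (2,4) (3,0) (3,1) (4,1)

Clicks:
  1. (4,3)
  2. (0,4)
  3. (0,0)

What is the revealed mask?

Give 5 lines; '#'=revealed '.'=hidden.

Click 1 (4,3) count=0: revealed 6 new [(3,2) (3,3) (3,4) (4,2) (4,3) (4,4)] -> total=6
Click 2 (0,4) count=1: revealed 1 new [(0,4)] -> total=7
Click 3 (0,0) count=0: revealed 6 new [(0,0) (0,1) (0,2) (1,0) (1,1) (1,2)] -> total=13

Answer: ###.#
###..
.....
..###
..###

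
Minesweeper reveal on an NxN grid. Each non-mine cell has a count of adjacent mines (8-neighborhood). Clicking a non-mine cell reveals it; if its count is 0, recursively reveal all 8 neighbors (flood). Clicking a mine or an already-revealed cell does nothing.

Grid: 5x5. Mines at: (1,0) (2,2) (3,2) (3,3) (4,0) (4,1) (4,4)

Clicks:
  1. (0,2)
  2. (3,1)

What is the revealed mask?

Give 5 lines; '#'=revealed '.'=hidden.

Click 1 (0,2) count=0: revealed 10 new [(0,1) (0,2) (0,3) (0,4) (1,1) (1,2) (1,3) (1,4) (2,3) (2,4)] -> total=10
Click 2 (3,1) count=4: revealed 1 new [(3,1)] -> total=11

Answer: .####
.####
...##
.#...
.....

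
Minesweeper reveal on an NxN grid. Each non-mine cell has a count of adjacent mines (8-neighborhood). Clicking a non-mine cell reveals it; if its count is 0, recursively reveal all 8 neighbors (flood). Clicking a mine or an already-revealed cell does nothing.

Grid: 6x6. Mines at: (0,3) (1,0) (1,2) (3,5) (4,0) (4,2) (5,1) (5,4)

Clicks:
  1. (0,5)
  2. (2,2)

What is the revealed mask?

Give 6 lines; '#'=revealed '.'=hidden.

Answer: ....##
....##
..#.##
......
......
......

Derivation:
Click 1 (0,5) count=0: revealed 6 new [(0,4) (0,5) (1,4) (1,5) (2,4) (2,5)] -> total=6
Click 2 (2,2) count=1: revealed 1 new [(2,2)] -> total=7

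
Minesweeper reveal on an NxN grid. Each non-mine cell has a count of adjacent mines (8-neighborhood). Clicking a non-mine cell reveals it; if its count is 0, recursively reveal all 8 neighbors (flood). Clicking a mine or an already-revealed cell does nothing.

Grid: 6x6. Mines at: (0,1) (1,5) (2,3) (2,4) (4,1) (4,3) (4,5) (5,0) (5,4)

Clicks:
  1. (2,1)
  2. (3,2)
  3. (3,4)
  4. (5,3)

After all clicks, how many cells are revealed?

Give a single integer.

Click 1 (2,1) count=0: revealed 9 new [(1,0) (1,1) (1,2) (2,0) (2,1) (2,2) (3,0) (3,1) (3,2)] -> total=9
Click 2 (3,2) count=3: revealed 0 new [(none)] -> total=9
Click 3 (3,4) count=4: revealed 1 new [(3,4)] -> total=10
Click 4 (5,3) count=2: revealed 1 new [(5,3)] -> total=11

Answer: 11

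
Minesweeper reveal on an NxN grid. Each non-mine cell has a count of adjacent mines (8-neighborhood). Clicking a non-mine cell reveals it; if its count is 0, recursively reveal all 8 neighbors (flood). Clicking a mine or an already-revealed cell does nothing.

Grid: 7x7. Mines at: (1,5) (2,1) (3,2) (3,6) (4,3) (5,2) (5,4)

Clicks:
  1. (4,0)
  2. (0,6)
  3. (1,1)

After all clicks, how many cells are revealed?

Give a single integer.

Answer: 10

Derivation:
Click 1 (4,0) count=0: revealed 8 new [(3,0) (3,1) (4,0) (4,1) (5,0) (5,1) (6,0) (6,1)] -> total=8
Click 2 (0,6) count=1: revealed 1 new [(0,6)] -> total=9
Click 3 (1,1) count=1: revealed 1 new [(1,1)] -> total=10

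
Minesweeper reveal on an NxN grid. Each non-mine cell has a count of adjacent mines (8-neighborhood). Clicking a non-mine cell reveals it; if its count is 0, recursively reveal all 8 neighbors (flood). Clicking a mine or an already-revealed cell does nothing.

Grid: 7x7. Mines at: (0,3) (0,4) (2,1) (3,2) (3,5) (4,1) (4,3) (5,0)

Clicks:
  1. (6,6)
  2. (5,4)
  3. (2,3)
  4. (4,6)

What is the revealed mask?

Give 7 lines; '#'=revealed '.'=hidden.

Answer: .......
.......
...#...
.......
....###
.######
.######

Derivation:
Click 1 (6,6) count=0: revealed 15 new [(4,4) (4,5) (4,6) (5,1) (5,2) (5,3) (5,4) (5,5) (5,6) (6,1) (6,2) (6,3) (6,4) (6,5) (6,6)] -> total=15
Click 2 (5,4) count=1: revealed 0 new [(none)] -> total=15
Click 3 (2,3) count=1: revealed 1 new [(2,3)] -> total=16
Click 4 (4,6) count=1: revealed 0 new [(none)] -> total=16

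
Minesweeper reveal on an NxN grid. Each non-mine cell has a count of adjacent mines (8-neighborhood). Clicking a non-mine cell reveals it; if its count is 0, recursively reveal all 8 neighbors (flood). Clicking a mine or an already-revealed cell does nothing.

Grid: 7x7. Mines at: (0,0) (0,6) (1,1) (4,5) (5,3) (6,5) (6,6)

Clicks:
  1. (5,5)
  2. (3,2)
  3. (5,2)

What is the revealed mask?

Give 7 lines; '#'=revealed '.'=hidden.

Click 1 (5,5) count=3: revealed 1 new [(5,5)] -> total=1
Click 2 (3,2) count=0: revealed 34 new [(0,2) (0,3) (0,4) (0,5) (1,2) (1,3) (1,4) (1,5) (1,6) (2,0) (2,1) (2,2) (2,3) (2,4) (2,5) (2,6) (3,0) (3,1) (3,2) (3,3) (3,4) (3,5) (3,6) (4,0) (4,1) (4,2) (4,3) (4,4) (5,0) (5,1) (5,2) (6,0) (6,1) (6,2)] -> total=35
Click 3 (5,2) count=1: revealed 0 new [(none)] -> total=35

Answer: ..####.
..#####
#######
#######
#####..
###..#.
###....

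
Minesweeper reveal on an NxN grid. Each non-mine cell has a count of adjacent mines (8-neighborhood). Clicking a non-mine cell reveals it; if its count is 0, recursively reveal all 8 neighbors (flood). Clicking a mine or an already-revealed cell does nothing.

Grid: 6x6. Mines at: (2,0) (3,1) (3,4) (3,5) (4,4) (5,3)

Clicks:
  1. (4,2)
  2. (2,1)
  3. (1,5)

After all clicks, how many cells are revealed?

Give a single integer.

Click 1 (4,2) count=2: revealed 1 new [(4,2)] -> total=1
Click 2 (2,1) count=2: revealed 1 new [(2,1)] -> total=2
Click 3 (1,5) count=0: revealed 16 new [(0,0) (0,1) (0,2) (0,3) (0,4) (0,5) (1,0) (1,1) (1,2) (1,3) (1,4) (1,5) (2,2) (2,3) (2,4) (2,5)] -> total=18

Answer: 18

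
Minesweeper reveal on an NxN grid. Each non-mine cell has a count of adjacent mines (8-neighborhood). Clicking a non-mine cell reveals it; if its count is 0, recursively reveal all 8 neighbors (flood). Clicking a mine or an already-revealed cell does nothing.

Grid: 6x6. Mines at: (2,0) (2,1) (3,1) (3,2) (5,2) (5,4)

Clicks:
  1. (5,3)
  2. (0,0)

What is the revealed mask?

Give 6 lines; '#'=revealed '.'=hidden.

Click 1 (5,3) count=2: revealed 1 new [(5,3)] -> total=1
Click 2 (0,0) count=0: revealed 22 new [(0,0) (0,1) (0,2) (0,3) (0,4) (0,5) (1,0) (1,1) (1,2) (1,3) (1,4) (1,5) (2,2) (2,3) (2,4) (2,5) (3,3) (3,4) (3,5) (4,3) (4,4) (4,5)] -> total=23

Answer: ######
######
..####
...###
...###
...#..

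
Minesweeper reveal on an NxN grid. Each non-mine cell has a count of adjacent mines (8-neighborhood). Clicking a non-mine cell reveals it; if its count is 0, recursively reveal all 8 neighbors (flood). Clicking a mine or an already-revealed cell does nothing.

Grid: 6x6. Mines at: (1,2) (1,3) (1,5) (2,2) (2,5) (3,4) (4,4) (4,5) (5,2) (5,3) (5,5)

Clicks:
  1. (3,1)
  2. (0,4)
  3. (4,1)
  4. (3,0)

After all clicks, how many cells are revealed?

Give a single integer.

Click 1 (3,1) count=1: revealed 1 new [(3,1)] -> total=1
Click 2 (0,4) count=2: revealed 1 new [(0,4)] -> total=2
Click 3 (4,1) count=1: revealed 1 new [(4,1)] -> total=3
Click 4 (3,0) count=0: revealed 10 new [(0,0) (0,1) (1,0) (1,1) (2,0) (2,1) (3,0) (4,0) (5,0) (5,1)] -> total=13

Answer: 13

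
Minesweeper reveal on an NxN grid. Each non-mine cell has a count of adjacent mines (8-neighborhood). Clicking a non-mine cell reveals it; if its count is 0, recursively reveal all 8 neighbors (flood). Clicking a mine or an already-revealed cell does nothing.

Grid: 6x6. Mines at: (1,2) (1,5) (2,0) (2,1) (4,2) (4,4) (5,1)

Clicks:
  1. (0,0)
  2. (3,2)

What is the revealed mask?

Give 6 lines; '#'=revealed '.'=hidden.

Answer: ##....
##....
......
..#...
......
......

Derivation:
Click 1 (0,0) count=0: revealed 4 new [(0,0) (0,1) (1,0) (1,1)] -> total=4
Click 2 (3,2) count=2: revealed 1 new [(3,2)] -> total=5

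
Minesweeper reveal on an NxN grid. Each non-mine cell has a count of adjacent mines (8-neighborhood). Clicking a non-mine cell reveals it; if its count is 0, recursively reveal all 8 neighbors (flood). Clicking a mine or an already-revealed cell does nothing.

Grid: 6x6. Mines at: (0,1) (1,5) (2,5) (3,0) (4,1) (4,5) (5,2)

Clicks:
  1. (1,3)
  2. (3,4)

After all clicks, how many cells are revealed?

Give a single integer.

Answer: 18

Derivation:
Click 1 (1,3) count=0: revealed 18 new [(0,2) (0,3) (0,4) (1,1) (1,2) (1,3) (1,4) (2,1) (2,2) (2,3) (2,4) (3,1) (3,2) (3,3) (3,4) (4,2) (4,3) (4,4)] -> total=18
Click 2 (3,4) count=2: revealed 0 new [(none)] -> total=18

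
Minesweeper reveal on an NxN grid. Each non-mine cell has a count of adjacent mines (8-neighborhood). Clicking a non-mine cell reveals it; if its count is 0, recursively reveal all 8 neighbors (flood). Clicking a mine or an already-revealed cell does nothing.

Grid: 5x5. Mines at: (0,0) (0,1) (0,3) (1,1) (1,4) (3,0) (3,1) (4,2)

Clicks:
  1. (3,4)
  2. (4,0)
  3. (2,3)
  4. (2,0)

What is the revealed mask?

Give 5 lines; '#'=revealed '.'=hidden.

Answer: .....
.....
#..##
...##
#..##

Derivation:
Click 1 (3,4) count=0: revealed 6 new [(2,3) (2,4) (3,3) (3,4) (4,3) (4,4)] -> total=6
Click 2 (4,0) count=2: revealed 1 new [(4,0)] -> total=7
Click 3 (2,3) count=1: revealed 0 new [(none)] -> total=7
Click 4 (2,0) count=3: revealed 1 new [(2,0)] -> total=8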